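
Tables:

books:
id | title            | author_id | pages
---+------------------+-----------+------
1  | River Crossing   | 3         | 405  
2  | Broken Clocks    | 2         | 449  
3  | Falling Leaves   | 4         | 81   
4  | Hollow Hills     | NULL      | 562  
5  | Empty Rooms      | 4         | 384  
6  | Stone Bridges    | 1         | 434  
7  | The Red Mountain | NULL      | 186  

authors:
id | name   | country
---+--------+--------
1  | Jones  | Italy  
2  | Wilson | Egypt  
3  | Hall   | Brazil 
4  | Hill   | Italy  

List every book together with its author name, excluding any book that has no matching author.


INNER JOIN keeps only books rows whose author_id matches an id in authors. Walk through each book:
  - book 1 (River Crossing): author_id=3 -> matches Hall
  - book 2 (Broken Clocks): author_id=2 -> matches Wilson
  - book 3 (Falling Leaves): author_id=4 -> matches Hill
  - book 4 (Hollow Hills): author_id=NULL, no match -> dropped
  - book 5 (Empty Rooms): author_id=4 -> matches Hill
  - book 6 (Stone Bridges): author_id=1 -> matches Jones
  - book 7 (The Red Mountain): author_id=NULL, no match -> dropped
So 2 of 7 rows are dropped.

SQL:
SELECT a.title, b.name AS author
FROM books a
INNER JOIN authors b ON a.author_id = b.id

Result:
title          | author
---------------+-------
River Crossing | Hall  
Broken Clocks  | Wilson
Falling Leaves | Hill  
Empty Rooms    | Hill  
Stone Bridges  | Jones 


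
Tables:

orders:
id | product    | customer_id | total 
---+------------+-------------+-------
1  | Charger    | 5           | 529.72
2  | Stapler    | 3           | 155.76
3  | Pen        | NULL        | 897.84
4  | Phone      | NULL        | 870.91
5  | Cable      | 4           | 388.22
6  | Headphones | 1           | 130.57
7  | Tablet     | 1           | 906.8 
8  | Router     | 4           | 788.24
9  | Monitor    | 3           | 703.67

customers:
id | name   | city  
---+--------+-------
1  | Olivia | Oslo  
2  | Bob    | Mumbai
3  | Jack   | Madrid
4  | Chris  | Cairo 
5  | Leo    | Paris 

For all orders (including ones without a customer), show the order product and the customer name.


LEFT JOIN keeps every row from orders (the left table); where customer_id has no match in customers, the customer columns become NULL. Walk through each order:
  - order 1 (Charger): customer_id=5 -> matches Leo
  - order 2 (Stapler): customer_id=3 -> matches Jack
  - order 3 (Pen): customer_id=NULL, no match -> kept with NULL
  - order 4 (Phone): customer_id=NULL, no match -> kept with NULL
  - order 5 (Cable): customer_id=4 -> matches Chris
  - order 6 (Headphones): customer_id=1 -> matches Olivia
  - order 7 (Tablet): customer_id=1 -> matches Olivia
  - order 8 (Router): customer_id=4 -> matches Chris
  - order 9 (Monitor): customer_id=3 -> matches Jack
All 9 rows appear; 2 have NULL customer.

SQL:
SELECT a.product, b.name AS customer
FROM orders a
LEFT JOIN customers b ON a.customer_id = b.id

Result:
product    | customer
-----------+---------
Charger    | Leo     
Stapler    | Jack    
Pen        | NULL    
Phone      | NULL    
Cable      | Chris   
Headphones | Olivia  
Tablet     | Olivia  
Router     | Chris   
Monitor    | Jack    


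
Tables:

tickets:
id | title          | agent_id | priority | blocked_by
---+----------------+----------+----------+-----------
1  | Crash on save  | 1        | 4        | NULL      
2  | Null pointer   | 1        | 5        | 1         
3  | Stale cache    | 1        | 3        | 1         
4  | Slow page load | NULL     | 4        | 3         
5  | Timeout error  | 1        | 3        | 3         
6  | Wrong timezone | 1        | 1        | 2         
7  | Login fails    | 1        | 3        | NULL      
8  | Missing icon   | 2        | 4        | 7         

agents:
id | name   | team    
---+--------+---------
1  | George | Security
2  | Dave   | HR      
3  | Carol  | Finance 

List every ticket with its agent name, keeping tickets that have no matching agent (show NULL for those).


LEFT JOIN keeps every row from tickets (the left table); where agent_id has no match in agents, the agent columns become NULL. Walk through each ticket:
  - ticket 1 (Crash on save): agent_id=1 -> matches George
  - ticket 2 (Null pointer): agent_id=1 -> matches George
  - ticket 3 (Stale cache): agent_id=1 -> matches George
  - ticket 4 (Slow page load): agent_id=NULL, no match -> kept with NULL
  - ticket 5 (Timeout error): agent_id=1 -> matches George
  - ticket 6 (Wrong timezone): agent_id=1 -> matches George
  - ticket 7 (Login fails): agent_id=1 -> matches George
  - ticket 8 (Missing icon): agent_id=2 -> matches Dave
All 8 rows appear; 1 has NULL agent.

SQL:
SELECT a.title, b.name AS agent
FROM tickets a
LEFT JOIN agents b ON a.agent_id = b.id

Result:
title          | agent 
---------------+-------
Crash on save  | George
Null pointer   | George
Stale cache    | George
Slow page load | NULL  
Timeout error  | George
Wrong timezone | George
Login fails    | George
Missing icon   | Dave  


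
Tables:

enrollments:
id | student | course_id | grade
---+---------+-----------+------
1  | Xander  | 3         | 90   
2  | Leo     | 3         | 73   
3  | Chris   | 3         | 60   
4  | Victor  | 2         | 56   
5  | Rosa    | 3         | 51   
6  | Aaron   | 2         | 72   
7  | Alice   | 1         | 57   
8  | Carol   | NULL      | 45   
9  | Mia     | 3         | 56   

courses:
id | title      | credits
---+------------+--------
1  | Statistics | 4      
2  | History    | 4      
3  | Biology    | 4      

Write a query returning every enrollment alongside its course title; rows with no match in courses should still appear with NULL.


LEFT JOIN keeps every row from enrollments (the left table); where course_id has no match in courses, the course columns become NULL. Walk through each enrollment:
  - enrollment 1 (Xander): course_id=3 -> matches Biology
  - enrollment 2 (Leo): course_id=3 -> matches Biology
  - enrollment 3 (Chris): course_id=3 -> matches Biology
  - enrollment 4 (Victor): course_id=2 -> matches History
  - enrollment 5 (Rosa): course_id=3 -> matches Biology
  - enrollment 6 (Aaron): course_id=2 -> matches History
  - enrollment 7 (Alice): course_id=1 -> matches Statistics
  - enrollment 8 (Carol): course_id=NULL, no match -> kept with NULL
  - enrollment 9 (Mia): course_id=3 -> matches Biology
All 9 rows appear; 1 has NULL course.

SQL:
SELECT a.student, b.title AS course
FROM enrollments a
LEFT JOIN courses b ON a.course_id = b.id

Result:
student | course    
--------+-----------
Xander  | Biology   
Leo     | Biology   
Chris   | Biology   
Victor  | History   
Rosa    | Biology   
Aaron   | History   
Alice   | Statistics
Carol   | NULL      
Mia     | Biology   


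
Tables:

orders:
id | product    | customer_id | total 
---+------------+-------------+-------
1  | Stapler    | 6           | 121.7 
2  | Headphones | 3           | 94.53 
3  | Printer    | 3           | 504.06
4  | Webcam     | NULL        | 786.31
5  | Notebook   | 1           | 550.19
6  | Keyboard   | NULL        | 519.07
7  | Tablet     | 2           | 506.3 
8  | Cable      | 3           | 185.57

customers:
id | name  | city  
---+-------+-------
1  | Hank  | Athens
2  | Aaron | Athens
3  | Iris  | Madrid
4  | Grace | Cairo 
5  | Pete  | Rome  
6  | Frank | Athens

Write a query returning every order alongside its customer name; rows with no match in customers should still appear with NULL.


LEFT JOIN keeps every row from orders (the left table); where customer_id has no match in customers, the customer columns become NULL. Walk through each order:
  - order 1 (Stapler): customer_id=6 -> matches Frank
  - order 2 (Headphones): customer_id=3 -> matches Iris
  - order 3 (Printer): customer_id=3 -> matches Iris
  - order 4 (Webcam): customer_id=NULL, no match -> kept with NULL
  - order 5 (Notebook): customer_id=1 -> matches Hank
  - order 6 (Keyboard): customer_id=NULL, no match -> kept with NULL
  - order 7 (Tablet): customer_id=2 -> matches Aaron
  - order 8 (Cable): customer_id=3 -> matches Iris
All 8 rows appear; 2 have NULL customer.

SQL:
SELECT a.product, b.name AS customer
FROM orders a
LEFT JOIN customers b ON a.customer_id = b.id

Result:
product    | customer
-----------+---------
Stapler    | Frank   
Headphones | Iris    
Printer    | Iris    
Webcam     | NULL    
Notebook   | Hank    
Keyboard   | NULL    
Tablet     | Aaron   
Cable      | Iris    


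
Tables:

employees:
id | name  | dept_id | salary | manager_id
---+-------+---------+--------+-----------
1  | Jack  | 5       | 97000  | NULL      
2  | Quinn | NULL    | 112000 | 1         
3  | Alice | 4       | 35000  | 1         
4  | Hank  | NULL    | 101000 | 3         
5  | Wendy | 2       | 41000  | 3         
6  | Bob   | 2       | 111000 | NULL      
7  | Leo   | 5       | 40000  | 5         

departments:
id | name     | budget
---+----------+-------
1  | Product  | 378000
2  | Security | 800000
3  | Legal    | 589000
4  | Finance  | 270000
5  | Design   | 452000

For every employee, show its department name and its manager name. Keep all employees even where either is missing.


Two LEFT JOINs from the same base table employees: one to departments via dept_id, one to employees itself via manager_id. Both are LEFT so every employee is preserved.
Match against departments:
  - employee 1 (Jack): dept_id=5 -> matches Design
  - employee 2 (Quinn): dept_id=NULL, no match -> kept with NULL
  - employee 3 (Alice): dept_id=4 -> matches Finance
  - employee 4 (Hank): dept_id=NULL, no match -> kept with NULL
  - employee 5 (Wendy): dept_id=2 -> matches Security
  - employee 6 (Bob): dept_id=2 -> matches Security
  - employee 7 (Leo): dept_id=5 -> matches Design
Match against employees (self):
  - employee 1 (Jack): manager_id=NULL -> NULL
  - employee 2 (Quinn): manager_id=1 -> Jack
  - employee 3 (Alice): manager_id=1 -> Jack
  - employee 4 (Hank): manager_id=3 -> Alice
  - employee 5 (Wendy): manager_id=3 -> Alice
  - employee 6 (Bob): manager_id=NULL -> NULL
  - employee 7 (Leo): manager_id=5 -> Wendy

SQL:
SELECT a.name, b.name AS department, c.name AS manager
FROM employees a
LEFT JOIN departments b ON a.dept_id = b.id
LEFT JOIN employees c ON a.manager_id = c.id

Result:
name  | department | manager
------+------------+--------
Jack  | Design     | NULL   
Quinn | NULL       | Jack   
Alice | Finance    | Jack   
Hank  | NULL       | Alice  
Wendy | Security   | Alice  
Bob   | Security   | NULL   
Leo   | Design     | Wendy  


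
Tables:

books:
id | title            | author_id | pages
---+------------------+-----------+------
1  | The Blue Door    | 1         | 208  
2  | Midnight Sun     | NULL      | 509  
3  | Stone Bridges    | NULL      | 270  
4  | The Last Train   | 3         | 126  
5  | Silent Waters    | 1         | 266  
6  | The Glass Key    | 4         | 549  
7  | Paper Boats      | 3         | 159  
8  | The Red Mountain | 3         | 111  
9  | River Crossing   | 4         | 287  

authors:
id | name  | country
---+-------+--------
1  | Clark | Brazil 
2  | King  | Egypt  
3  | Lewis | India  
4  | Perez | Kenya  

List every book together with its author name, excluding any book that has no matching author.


INNER JOIN keeps only books rows whose author_id matches an id in authors. Walk through each book:
  - book 1 (The Blue Door): author_id=1 -> matches Clark
  - book 2 (Midnight Sun): author_id=NULL, no match -> dropped
  - book 3 (Stone Bridges): author_id=NULL, no match -> dropped
  - book 4 (The Last Train): author_id=3 -> matches Lewis
  - book 5 (Silent Waters): author_id=1 -> matches Clark
  - book 6 (The Glass Key): author_id=4 -> matches Perez
  - book 7 (Paper Boats): author_id=3 -> matches Lewis
  - book 8 (The Red Mountain): author_id=3 -> matches Lewis
  - book 9 (River Crossing): author_id=4 -> matches Perez
So 2 of 9 rows are dropped.

SQL:
SELECT a.title, b.name AS author
FROM books a
INNER JOIN authors b ON a.author_id = b.id

Result:
title            | author
-----------------+-------
The Blue Door    | Clark 
The Last Train   | Lewis 
Silent Waters    | Clark 
The Glass Key    | Perez 
Paper Boats      | Lewis 
The Red Mountain | Lewis 
River Crossing   | Perez 


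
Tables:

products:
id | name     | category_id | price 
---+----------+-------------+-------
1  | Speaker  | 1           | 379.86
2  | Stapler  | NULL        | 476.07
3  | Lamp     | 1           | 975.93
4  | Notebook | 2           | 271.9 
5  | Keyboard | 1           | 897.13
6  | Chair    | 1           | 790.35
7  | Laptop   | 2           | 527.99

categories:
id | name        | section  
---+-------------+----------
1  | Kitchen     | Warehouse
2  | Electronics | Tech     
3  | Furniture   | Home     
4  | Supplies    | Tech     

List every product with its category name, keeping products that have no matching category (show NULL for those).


LEFT JOIN keeps every row from products (the left table); where category_id has no match in categories, the category columns become NULL. Walk through each product:
  - product 1 (Speaker): category_id=1 -> matches Kitchen
  - product 2 (Stapler): category_id=NULL, no match -> kept with NULL
  - product 3 (Lamp): category_id=1 -> matches Kitchen
  - product 4 (Notebook): category_id=2 -> matches Electronics
  - product 5 (Keyboard): category_id=1 -> matches Kitchen
  - product 6 (Chair): category_id=1 -> matches Kitchen
  - product 7 (Laptop): category_id=2 -> matches Electronics
All 7 rows appear; 1 has NULL category.

SQL:
SELECT a.name, b.name AS category
FROM products a
LEFT JOIN categories b ON a.category_id = b.id

Result:
name     | category   
---------+------------
Speaker  | Kitchen    
Stapler  | NULL       
Lamp     | Kitchen    
Notebook | Electronics
Keyboard | Kitchen    
Chair    | Kitchen    
Laptop   | Electronics


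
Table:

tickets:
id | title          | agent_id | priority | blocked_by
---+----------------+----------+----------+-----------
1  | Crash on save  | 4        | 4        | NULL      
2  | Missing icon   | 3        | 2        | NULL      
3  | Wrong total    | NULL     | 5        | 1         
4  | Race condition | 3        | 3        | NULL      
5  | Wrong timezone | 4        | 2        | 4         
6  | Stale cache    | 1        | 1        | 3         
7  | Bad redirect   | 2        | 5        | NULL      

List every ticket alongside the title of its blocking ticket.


This is a self-join: tickets is joined to a second copy of itself, matching each row's blocked_by to another row's id. Use LEFT JOIN so rows with blocked_by=NULL are kept.
  - ticket 1 (Crash on save): blocked_by=NULL -> NULL
  - ticket 2 (Missing icon): blocked_by=NULL -> NULL
  - ticket 3 (Wrong total): blocked_by=1 -> Crash on save
  - ticket 4 (Race condition): blocked_by=NULL -> NULL
  - ticket 5 (Wrong timezone): blocked_by=4 -> Race condition
  - ticket 6 (Stale cache): blocked_by=3 -> Wrong total
  - ticket 7 (Bad redirect): blocked_by=NULL -> NULL

SQL:
SELECT a.title AS item, b.title AS blocked_by
FROM tickets a
LEFT JOIN tickets b ON a.blocked_by = b.id

Result:
item           | blocked_by    
---------------+---------------
Crash on save  | NULL          
Missing icon   | NULL          
Wrong total    | Crash on save 
Race condition | NULL          
Wrong timezone | Race condition
Stale cache    | Wrong total   
Bad redirect   | NULL          


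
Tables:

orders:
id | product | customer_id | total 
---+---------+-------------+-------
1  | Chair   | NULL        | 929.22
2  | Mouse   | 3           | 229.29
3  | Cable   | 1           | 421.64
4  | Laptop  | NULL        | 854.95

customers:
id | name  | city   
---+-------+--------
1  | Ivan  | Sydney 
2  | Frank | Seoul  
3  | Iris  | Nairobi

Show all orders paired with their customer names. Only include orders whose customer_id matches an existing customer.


INNER JOIN keeps only orders rows whose customer_id matches an id in customers. Walk through each order:
  - order 1 (Chair): customer_id=NULL, no match -> dropped
  - order 2 (Mouse): customer_id=3 -> matches Iris
  - order 3 (Cable): customer_id=1 -> matches Ivan
  - order 4 (Laptop): customer_id=NULL, no match -> dropped
So 2 of 4 rows are dropped.

SQL:
SELECT a.product, b.name AS customer
FROM orders a
INNER JOIN customers b ON a.customer_id = b.id

Result:
product | customer
--------+---------
Mouse   | Iris    
Cable   | Ivan    


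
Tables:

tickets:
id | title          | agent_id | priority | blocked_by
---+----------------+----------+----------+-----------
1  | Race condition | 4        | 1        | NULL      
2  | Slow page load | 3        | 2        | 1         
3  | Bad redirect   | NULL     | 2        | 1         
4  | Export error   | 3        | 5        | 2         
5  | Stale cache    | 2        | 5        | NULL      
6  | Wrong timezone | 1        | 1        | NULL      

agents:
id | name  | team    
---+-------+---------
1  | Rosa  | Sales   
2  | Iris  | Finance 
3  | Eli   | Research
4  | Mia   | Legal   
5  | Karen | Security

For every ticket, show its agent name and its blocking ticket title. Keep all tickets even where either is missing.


Two LEFT JOINs from the same base table tickets: one to agents via agent_id, one to tickets itself via blocked_by. Both are LEFT so every ticket is preserved.
Match against agents:
  - ticket 1 (Race condition): agent_id=4 -> matches Mia
  - ticket 2 (Slow page load): agent_id=3 -> matches Eli
  - ticket 3 (Bad redirect): agent_id=NULL, no match -> kept with NULL
  - ticket 4 (Export error): agent_id=3 -> matches Eli
  - ticket 5 (Stale cache): agent_id=2 -> matches Iris
  - ticket 6 (Wrong timezone): agent_id=1 -> matches Rosa
Match against tickets (self):
  - ticket 1 (Race condition): blocked_by=NULL -> NULL
  - ticket 2 (Slow page load): blocked_by=1 -> Race condition
  - ticket 3 (Bad redirect): blocked_by=1 -> Race condition
  - ticket 4 (Export error): blocked_by=2 -> Slow page load
  - ticket 5 (Stale cache): blocked_by=NULL -> NULL
  - ticket 6 (Wrong timezone): blocked_by=NULL -> NULL

SQL:
SELECT a.title, b.name AS agent, c.title AS blocked_by
FROM tickets a
LEFT JOIN agents b ON a.agent_id = b.id
LEFT JOIN tickets c ON a.blocked_by = c.id

Result:
title          | agent | blocked_by    
---------------+-------+---------------
Race condition | Mia   | NULL          
Slow page load | Eli   | Race condition
Bad redirect   | NULL  | Race condition
Export error   | Eli   | Slow page load
Stale cache    | Iris  | NULL          
Wrong timezone | Rosa  | NULL          


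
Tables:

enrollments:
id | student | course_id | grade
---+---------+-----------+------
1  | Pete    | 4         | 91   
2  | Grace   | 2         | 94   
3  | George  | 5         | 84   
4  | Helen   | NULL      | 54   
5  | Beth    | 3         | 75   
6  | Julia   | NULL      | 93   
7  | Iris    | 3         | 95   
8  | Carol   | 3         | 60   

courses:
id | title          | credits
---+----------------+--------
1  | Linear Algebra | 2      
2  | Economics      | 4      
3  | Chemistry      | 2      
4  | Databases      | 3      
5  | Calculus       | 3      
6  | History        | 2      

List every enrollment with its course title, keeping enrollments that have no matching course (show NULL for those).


LEFT JOIN keeps every row from enrollments (the left table); where course_id has no match in courses, the course columns become NULL. Walk through each enrollment:
  - enrollment 1 (Pete): course_id=4 -> matches Databases
  - enrollment 2 (Grace): course_id=2 -> matches Economics
  - enrollment 3 (George): course_id=5 -> matches Calculus
  - enrollment 4 (Helen): course_id=NULL, no match -> kept with NULL
  - enrollment 5 (Beth): course_id=3 -> matches Chemistry
  - enrollment 6 (Julia): course_id=NULL, no match -> kept with NULL
  - enrollment 7 (Iris): course_id=3 -> matches Chemistry
  - enrollment 8 (Carol): course_id=3 -> matches Chemistry
All 8 rows appear; 2 have NULL course.

SQL:
SELECT a.student, b.title AS course
FROM enrollments a
LEFT JOIN courses b ON a.course_id = b.id

Result:
student | course   
--------+----------
Pete    | Databases
Grace   | Economics
George  | Calculus 
Helen   | NULL     
Beth    | Chemistry
Julia   | NULL     
Iris    | Chemistry
Carol   | Chemistry


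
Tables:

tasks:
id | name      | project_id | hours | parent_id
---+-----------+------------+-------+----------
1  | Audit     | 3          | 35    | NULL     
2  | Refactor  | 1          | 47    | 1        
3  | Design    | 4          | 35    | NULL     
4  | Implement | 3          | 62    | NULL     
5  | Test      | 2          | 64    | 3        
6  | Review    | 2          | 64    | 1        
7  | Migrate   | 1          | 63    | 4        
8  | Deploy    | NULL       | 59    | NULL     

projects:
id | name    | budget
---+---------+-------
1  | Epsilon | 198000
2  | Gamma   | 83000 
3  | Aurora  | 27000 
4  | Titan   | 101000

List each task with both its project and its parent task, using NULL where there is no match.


Two LEFT JOINs from the same base table tasks: one to projects via project_id, one to tasks itself via parent_id. Both are LEFT so every task is preserved.
Match against projects:
  - task 1 (Audit): project_id=3 -> matches Aurora
  - task 2 (Refactor): project_id=1 -> matches Epsilon
  - task 3 (Design): project_id=4 -> matches Titan
  - task 4 (Implement): project_id=3 -> matches Aurora
  - task 5 (Test): project_id=2 -> matches Gamma
  - task 6 (Review): project_id=2 -> matches Gamma
  - task 7 (Migrate): project_id=1 -> matches Epsilon
  - task 8 (Deploy): project_id=NULL, no match -> kept with NULL
Match against tasks (self):
  - task 1 (Audit): parent_id=NULL -> NULL
  - task 2 (Refactor): parent_id=1 -> Audit
  - task 3 (Design): parent_id=NULL -> NULL
  - task 4 (Implement): parent_id=NULL -> NULL
  - task 5 (Test): parent_id=3 -> Design
  - task 6 (Review): parent_id=1 -> Audit
  - task 7 (Migrate): parent_id=4 -> Implement
  - task 8 (Deploy): parent_id=NULL -> NULL

SQL:
SELECT a.name, b.name AS project, c.name AS parent
FROM tasks a
LEFT JOIN projects b ON a.project_id = b.id
LEFT JOIN tasks c ON a.parent_id = c.id

Result:
name      | project | parent   
----------+---------+----------
Audit     | Aurora  | NULL     
Refactor  | Epsilon | Audit    
Design    | Titan   | NULL     
Implement | Aurora  | NULL     
Test      | Gamma   | Design   
Review    | Gamma   | Audit    
Migrate   | Epsilon | Implement
Deploy    | NULL    | NULL     


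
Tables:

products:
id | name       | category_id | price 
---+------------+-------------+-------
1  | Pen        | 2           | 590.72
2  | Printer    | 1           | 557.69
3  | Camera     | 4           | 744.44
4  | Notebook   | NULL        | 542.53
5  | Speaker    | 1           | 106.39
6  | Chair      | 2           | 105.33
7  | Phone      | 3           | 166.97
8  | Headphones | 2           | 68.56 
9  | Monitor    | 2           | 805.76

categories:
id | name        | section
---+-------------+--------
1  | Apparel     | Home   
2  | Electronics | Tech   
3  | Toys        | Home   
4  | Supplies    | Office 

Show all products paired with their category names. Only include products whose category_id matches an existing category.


INNER JOIN keeps only products rows whose category_id matches an id in categories. Walk through each product:
  - product 1 (Pen): category_id=2 -> matches Electronics
  - product 2 (Printer): category_id=1 -> matches Apparel
  - product 3 (Camera): category_id=4 -> matches Supplies
  - product 4 (Notebook): category_id=NULL, no match -> dropped
  - product 5 (Speaker): category_id=1 -> matches Apparel
  - product 6 (Chair): category_id=2 -> matches Electronics
  - product 7 (Phone): category_id=3 -> matches Toys
  - product 8 (Headphones): category_id=2 -> matches Electronics
  - product 9 (Monitor): category_id=2 -> matches Electronics
So 1 of 9 rows is dropped.

SQL:
SELECT a.name, b.name AS category
FROM products a
INNER JOIN categories b ON a.category_id = b.id

Result:
name       | category   
-----------+------------
Pen        | Electronics
Printer    | Apparel    
Camera     | Supplies   
Speaker    | Apparel    
Chair      | Electronics
Phone      | Toys       
Headphones | Electronics
Monitor    | Electronics


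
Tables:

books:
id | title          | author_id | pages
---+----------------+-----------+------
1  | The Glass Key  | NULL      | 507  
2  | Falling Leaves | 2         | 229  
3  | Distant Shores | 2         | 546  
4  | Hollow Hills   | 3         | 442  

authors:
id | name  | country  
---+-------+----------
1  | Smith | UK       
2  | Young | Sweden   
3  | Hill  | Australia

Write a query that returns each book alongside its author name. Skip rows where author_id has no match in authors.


INNER JOIN keeps only books rows whose author_id matches an id in authors. Walk through each book:
  - book 1 (The Glass Key): author_id=NULL, no match -> dropped
  - book 2 (Falling Leaves): author_id=2 -> matches Young
  - book 3 (Distant Shores): author_id=2 -> matches Young
  - book 4 (Hollow Hills): author_id=3 -> matches Hill
So 1 of 4 rows is dropped.

SQL:
SELECT a.title, b.name AS author
FROM books a
INNER JOIN authors b ON a.author_id = b.id

Result:
title          | author
---------------+-------
Falling Leaves | Young 
Distant Shores | Young 
Hollow Hills   | Hill  


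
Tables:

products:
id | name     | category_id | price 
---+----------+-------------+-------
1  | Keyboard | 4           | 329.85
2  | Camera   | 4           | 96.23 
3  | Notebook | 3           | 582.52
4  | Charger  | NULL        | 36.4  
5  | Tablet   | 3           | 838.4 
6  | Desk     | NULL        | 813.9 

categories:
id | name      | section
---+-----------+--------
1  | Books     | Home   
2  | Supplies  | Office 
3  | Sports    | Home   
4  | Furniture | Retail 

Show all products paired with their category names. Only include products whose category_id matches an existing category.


INNER JOIN keeps only products rows whose category_id matches an id in categories. Walk through each product:
  - product 1 (Keyboard): category_id=4 -> matches Furniture
  - product 2 (Camera): category_id=4 -> matches Furniture
  - product 3 (Notebook): category_id=3 -> matches Sports
  - product 4 (Charger): category_id=NULL, no match -> dropped
  - product 5 (Tablet): category_id=3 -> matches Sports
  - product 6 (Desk): category_id=NULL, no match -> dropped
So 2 of 6 rows are dropped.

SQL:
SELECT a.name, b.name AS category
FROM products a
INNER JOIN categories b ON a.category_id = b.id

Result:
name     | category 
---------+----------
Keyboard | Furniture
Camera   | Furniture
Notebook | Sports   
Tablet   | Sports   


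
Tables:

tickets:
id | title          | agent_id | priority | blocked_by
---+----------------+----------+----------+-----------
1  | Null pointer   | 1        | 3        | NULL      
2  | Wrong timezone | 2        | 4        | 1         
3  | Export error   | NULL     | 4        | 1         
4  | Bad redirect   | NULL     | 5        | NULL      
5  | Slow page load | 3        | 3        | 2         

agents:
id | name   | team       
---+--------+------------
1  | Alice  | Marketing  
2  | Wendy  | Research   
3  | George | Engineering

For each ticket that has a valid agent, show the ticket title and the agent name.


INNER JOIN keeps only tickets rows whose agent_id matches an id in agents. Walk through each ticket:
  - ticket 1 (Null pointer): agent_id=1 -> matches Alice
  - ticket 2 (Wrong timezone): agent_id=2 -> matches Wendy
  - ticket 3 (Export error): agent_id=NULL, no match -> dropped
  - ticket 4 (Bad redirect): agent_id=NULL, no match -> dropped
  - ticket 5 (Slow page load): agent_id=3 -> matches George
So 2 of 5 rows are dropped.

SQL:
SELECT a.title, b.name AS agent
FROM tickets a
INNER JOIN agents b ON a.agent_id = b.id

Result:
title          | agent 
---------------+-------
Null pointer   | Alice 
Wrong timezone | Wendy 
Slow page load | George


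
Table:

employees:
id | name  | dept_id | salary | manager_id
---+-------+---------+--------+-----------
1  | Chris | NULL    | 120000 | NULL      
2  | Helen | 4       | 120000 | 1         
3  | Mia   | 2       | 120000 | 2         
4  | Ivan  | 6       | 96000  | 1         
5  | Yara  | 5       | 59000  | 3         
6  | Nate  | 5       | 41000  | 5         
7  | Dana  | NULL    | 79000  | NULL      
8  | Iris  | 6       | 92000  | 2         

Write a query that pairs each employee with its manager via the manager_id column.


This is a self-join: employees is joined to a second copy of itself, matching each row's manager_id to another row's id. Use LEFT JOIN so rows with manager_id=NULL are kept.
  - employee 1 (Chris): manager_id=NULL -> NULL
  - employee 2 (Helen): manager_id=1 -> Chris
  - employee 3 (Mia): manager_id=2 -> Helen
  - employee 4 (Ivan): manager_id=1 -> Chris
  - employee 5 (Yara): manager_id=3 -> Mia
  - employee 6 (Nate): manager_id=5 -> Yara
  - employee 7 (Dana): manager_id=NULL -> NULL
  - employee 8 (Iris): manager_id=2 -> Helen

SQL:
SELECT a.name AS item, b.name AS manager
FROM employees a
LEFT JOIN employees b ON a.manager_id = b.id

Result:
item  | manager
------+--------
Chris | NULL   
Helen | Chris  
Mia   | Helen  
Ivan  | Chris  
Yara  | Mia    
Nate  | Yara   
Dana  | NULL   
Iris  | Helen  


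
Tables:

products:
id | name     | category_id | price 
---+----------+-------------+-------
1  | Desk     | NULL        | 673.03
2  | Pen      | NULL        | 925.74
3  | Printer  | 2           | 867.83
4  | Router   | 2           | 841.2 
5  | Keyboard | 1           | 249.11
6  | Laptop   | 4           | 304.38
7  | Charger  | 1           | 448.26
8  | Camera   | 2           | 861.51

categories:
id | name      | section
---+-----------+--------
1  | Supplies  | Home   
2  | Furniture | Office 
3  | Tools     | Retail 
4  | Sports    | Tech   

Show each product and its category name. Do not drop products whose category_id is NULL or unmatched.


LEFT JOIN keeps every row from products (the left table); where category_id has no match in categories, the category columns become NULL. Walk through each product:
  - product 1 (Desk): category_id=NULL, no match -> kept with NULL
  - product 2 (Pen): category_id=NULL, no match -> kept with NULL
  - product 3 (Printer): category_id=2 -> matches Furniture
  - product 4 (Router): category_id=2 -> matches Furniture
  - product 5 (Keyboard): category_id=1 -> matches Supplies
  - product 6 (Laptop): category_id=4 -> matches Sports
  - product 7 (Charger): category_id=1 -> matches Supplies
  - product 8 (Camera): category_id=2 -> matches Furniture
All 8 rows appear; 2 have NULL category.

SQL:
SELECT a.name, b.name AS category
FROM products a
LEFT JOIN categories b ON a.category_id = b.id

Result:
name     | category 
---------+----------
Desk     | NULL     
Pen      | NULL     
Printer  | Furniture
Router   | Furniture
Keyboard | Supplies 
Laptop   | Sports   
Charger  | Supplies 
Camera   | Furniture


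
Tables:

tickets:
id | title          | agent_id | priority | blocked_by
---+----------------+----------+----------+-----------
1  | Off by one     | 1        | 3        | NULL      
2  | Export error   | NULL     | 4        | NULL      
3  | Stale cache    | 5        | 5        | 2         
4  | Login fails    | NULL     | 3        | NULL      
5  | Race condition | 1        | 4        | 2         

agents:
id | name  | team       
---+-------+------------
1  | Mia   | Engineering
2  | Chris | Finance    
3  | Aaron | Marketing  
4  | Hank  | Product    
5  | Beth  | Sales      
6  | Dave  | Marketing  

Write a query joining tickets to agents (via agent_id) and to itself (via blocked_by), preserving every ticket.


Two LEFT JOINs from the same base table tickets: one to agents via agent_id, one to tickets itself via blocked_by. Both are LEFT so every ticket is preserved.
Match against agents:
  - ticket 1 (Off by one): agent_id=1 -> matches Mia
  - ticket 2 (Export error): agent_id=NULL, no match -> kept with NULL
  - ticket 3 (Stale cache): agent_id=5 -> matches Beth
  - ticket 4 (Login fails): agent_id=NULL, no match -> kept with NULL
  - ticket 5 (Race condition): agent_id=1 -> matches Mia
Match against tickets (self):
  - ticket 1 (Off by one): blocked_by=NULL -> NULL
  - ticket 2 (Export error): blocked_by=NULL -> NULL
  - ticket 3 (Stale cache): blocked_by=2 -> Export error
  - ticket 4 (Login fails): blocked_by=NULL -> NULL
  - ticket 5 (Race condition): blocked_by=2 -> Export error

SQL:
SELECT a.title, b.name AS agent, c.title AS blocked_by
FROM tickets a
LEFT JOIN agents b ON a.agent_id = b.id
LEFT JOIN tickets c ON a.blocked_by = c.id

Result:
title          | agent | blocked_by  
---------------+-------+-------------
Off by one     | Mia   | NULL        
Export error   | NULL  | NULL        
Stale cache    | Beth  | Export error
Login fails    | NULL  | NULL        
Race condition | Mia   | Export error


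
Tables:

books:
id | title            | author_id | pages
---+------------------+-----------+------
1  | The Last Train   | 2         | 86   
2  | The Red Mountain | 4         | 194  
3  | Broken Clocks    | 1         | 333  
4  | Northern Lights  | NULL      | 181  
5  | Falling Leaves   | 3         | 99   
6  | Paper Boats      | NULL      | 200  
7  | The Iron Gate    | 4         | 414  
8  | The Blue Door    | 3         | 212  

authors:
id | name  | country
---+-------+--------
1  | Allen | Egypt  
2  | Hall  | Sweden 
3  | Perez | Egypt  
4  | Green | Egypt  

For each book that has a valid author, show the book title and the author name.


INNER JOIN keeps only books rows whose author_id matches an id in authors. Walk through each book:
  - book 1 (The Last Train): author_id=2 -> matches Hall
  - book 2 (The Red Mountain): author_id=4 -> matches Green
  - book 3 (Broken Clocks): author_id=1 -> matches Allen
  - book 4 (Northern Lights): author_id=NULL, no match -> dropped
  - book 5 (Falling Leaves): author_id=3 -> matches Perez
  - book 6 (Paper Boats): author_id=NULL, no match -> dropped
  - book 7 (The Iron Gate): author_id=4 -> matches Green
  - book 8 (The Blue Door): author_id=3 -> matches Perez
So 2 of 8 rows are dropped.

SQL:
SELECT a.title, b.name AS author
FROM books a
INNER JOIN authors b ON a.author_id = b.id

Result:
title            | author
-----------------+-------
The Last Train   | Hall  
The Red Mountain | Green 
Broken Clocks    | Allen 
Falling Leaves   | Perez 
The Iron Gate    | Green 
The Blue Door    | Perez 


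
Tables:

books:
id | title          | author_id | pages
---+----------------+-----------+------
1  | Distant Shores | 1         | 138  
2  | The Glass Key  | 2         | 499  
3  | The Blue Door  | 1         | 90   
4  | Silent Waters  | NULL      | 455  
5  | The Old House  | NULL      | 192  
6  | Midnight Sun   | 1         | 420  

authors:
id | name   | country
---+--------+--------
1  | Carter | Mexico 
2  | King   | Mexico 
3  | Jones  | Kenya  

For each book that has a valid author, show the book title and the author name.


INNER JOIN keeps only books rows whose author_id matches an id in authors. Walk through each book:
  - book 1 (Distant Shores): author_id=1 -> matches Carter
  - book 2 (The Glass Key): author_id=2 -> matches King
  - book 3 (The Blue Door): author_id=1 -> matches Carter
  - book 4 (Silent Waters): author_id=NULL, no match -> dropped
  - book 5 (The Old House): author_id=NULL, no match -> dropped
  - book 6 (Midnight Sun): author_id=1 -> matches Carter
So 2 of 6 rows are dropped.

SQL:
SELECT a.title, b.name AS author
FROM books a
INNER JOIN authors b ON a.author_id = b.id

Result:
title          | author
---------------+-------
Distant Shores | Carter
The Glass Key  | King  
The Blue Door  | Carter
Midnight Sun   | Carter


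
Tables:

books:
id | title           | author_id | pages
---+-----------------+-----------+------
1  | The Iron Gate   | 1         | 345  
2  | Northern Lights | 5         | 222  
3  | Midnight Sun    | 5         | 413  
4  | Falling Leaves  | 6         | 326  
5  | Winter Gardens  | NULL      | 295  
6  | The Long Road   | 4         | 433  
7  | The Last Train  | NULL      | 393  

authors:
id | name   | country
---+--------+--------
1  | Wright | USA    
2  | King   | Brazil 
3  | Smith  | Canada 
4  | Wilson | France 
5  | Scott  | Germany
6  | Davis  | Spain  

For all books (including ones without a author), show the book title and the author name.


LEFT JOIN keeps every row from books (the left table); where author_id has no match in authors, the author columns become NULL. Walk through each book:
  - book 1 (The Iron Gate): author_id=1 -> matches Wright
  - book 2 (Northern Lights): author_id=5 -> matches Scott
  - book 3 (Midnight Sun): author_id=5 -> matches Scott
  - book 4 (Falling Leaves): author_id=6 -> matches Davis
  - book 5 (Winter Gardens): author_id=NULL, no match -> kept with NULL
  - book 6 (The Long Road): author_id=4 -> matches Wilson
  - book 7 (The Last Train): author_id=NULL, no match -> kept with NULL
All 7 rows appear; 2 have NULL author.

SQL:
SELECT a.title, b.name AS author
FROM books a
LEFT JOIN authors b ON a.author_id = b.id

Result:
title           | author
----------------+-------
The Iron Gate   | Wright
Northern Lights | Scott 
Midnight Sun    | Scott 
Falling Leaves  | Davis 
Winter Gardens  | NULL  
The Long Road   | Wilson
The Last Train  | NULL  


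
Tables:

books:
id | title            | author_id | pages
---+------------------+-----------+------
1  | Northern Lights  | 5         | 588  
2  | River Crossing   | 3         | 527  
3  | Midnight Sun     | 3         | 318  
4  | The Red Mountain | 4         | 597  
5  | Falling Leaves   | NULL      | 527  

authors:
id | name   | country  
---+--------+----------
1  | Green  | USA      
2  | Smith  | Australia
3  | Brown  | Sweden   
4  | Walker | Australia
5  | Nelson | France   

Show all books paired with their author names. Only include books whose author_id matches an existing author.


INNER JOIN keeps only books rows whose author_id matches an id in authors. Walk through each book:
  - book 1 (Northern Lights): author_id=5 -> matches Nelson
  - book 2 (River Crossing): author_id=3 -> matches Brown
  - book 3 (Midnight Sun): author_id=3 -> matches Brown
  - book 4 (The Red Mountain): author_id=4 -> matches Walker
  - book 5 (Falling Leaves): author_id=NULL, no match -> dropped
So 1 of 5 rows is dropped.

SQL:
SELECT a.title, b.name AS author
FROM books a
INNER JOIN authors b ON a.author_id = b.id

Result:
title            | author
-----------------+-------
Northern Lights  | Nelson
River Crossing   | Brown 
Midnight Sun     | Brown 
The Red Mountain | Walker


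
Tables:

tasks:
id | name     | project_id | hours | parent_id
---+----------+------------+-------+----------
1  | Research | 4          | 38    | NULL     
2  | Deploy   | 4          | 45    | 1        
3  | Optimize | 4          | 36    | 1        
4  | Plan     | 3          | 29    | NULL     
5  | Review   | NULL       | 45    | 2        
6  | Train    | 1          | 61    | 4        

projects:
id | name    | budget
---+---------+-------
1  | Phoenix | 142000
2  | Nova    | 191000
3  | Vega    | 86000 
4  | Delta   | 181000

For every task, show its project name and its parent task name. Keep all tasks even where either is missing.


Two LEFT JOINs from the same base table tasks: one to projects via project_id, one to tasks itself via parent_id. Both are LEFT so every task is preserved.
Match against projects:
  - task 1 (Research): project_id=4 -> matches Delta
  - task 2 (Deploy): project_id=4 -> matches Delta
  - task 3 (Optimize): project_id=4 -> matches Delta
  - task 4 (Plan): project_id=3 -> matches Vega
  - task 5 (Review): project_id=NULL, no match -> kept with NULL
  - task 6 (Train): project_id=1 -> matches Phoenix
Match against tasks (self):
  - task 1 (Research): parent_id=NULL -> NULL
  - task 2 (Deploy): parent_id=1 -> Research
  - task 3 (Optimize): parent_id=1 -> Research
  - task 4 (Plan): parent_id=NULL -> NULL
  - task 5 (Review): parent_id=2 -> Deploy
  - task 6 (Train): parent_id=4 -> Plan

SQL:
SELECT a.name, b.name AS project, c.name AS parent
FROM tasks a
LEFT JOIN projects b ON a.project_id = b.id
LEFT JOIN tasks c ON a.parent_id = c.id

Result:
name     | project | parent  
---------+---------+---------
Research | Delta   | NULL    
Deploy   | Delta   | Research
Optimize | Delta   | Research
Plan     | Vega    | NULL    
Review   | NULL    | Deploy  
Train    | Phoenix | Plan    
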